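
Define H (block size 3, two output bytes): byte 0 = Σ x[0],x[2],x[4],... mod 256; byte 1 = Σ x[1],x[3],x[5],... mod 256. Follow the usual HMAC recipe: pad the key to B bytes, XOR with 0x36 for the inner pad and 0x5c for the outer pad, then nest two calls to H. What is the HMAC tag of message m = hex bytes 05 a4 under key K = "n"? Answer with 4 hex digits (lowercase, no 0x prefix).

c98e

Key "n" = 6e is 1 byte ≤ B = 3; zero-pad to 3 bytes: K' = 6e 00 00.
K' ⊕ ipad = 58 36 36.  K' ⊕ opad = 32 5c 5c.
Inner input = (K'⊕ipad) ∥ m = 58 36 36 ∥ 05 a4.
Inner hash: even-index sum = 306 mod 256 = 50; odd-index sum = 59 mod 256 = 59 → 32 3b.
Outer input = (K'⊕opad) ∥ inner = 32 5c 5c ∥ 32 3b.
Outer hash (tag): even-index sum = 201 mod 256 = 201; odd-index sum = 142 mod 256 = 142 → c9 8e.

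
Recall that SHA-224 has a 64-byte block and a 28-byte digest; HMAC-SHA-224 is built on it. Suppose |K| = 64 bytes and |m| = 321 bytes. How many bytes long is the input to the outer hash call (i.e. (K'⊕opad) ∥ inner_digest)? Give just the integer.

Key is 64 ≤ 64 bytes, zero-padded: |K'| = 64.
Outer input = (K'⊕opad) ∥ H(inner) → 64 + 28 = 92 bytes.

92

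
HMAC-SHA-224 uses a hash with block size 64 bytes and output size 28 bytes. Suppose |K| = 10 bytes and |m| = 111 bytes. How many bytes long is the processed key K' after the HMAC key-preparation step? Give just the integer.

Key is 10 ≤ 64 bytes, zero-padded: |K'| = 64.

64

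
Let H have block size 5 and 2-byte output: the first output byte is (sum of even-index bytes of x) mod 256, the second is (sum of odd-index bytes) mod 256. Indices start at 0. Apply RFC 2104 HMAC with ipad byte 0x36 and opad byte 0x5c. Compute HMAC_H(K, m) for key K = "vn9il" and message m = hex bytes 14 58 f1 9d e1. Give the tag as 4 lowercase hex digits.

5c05

Key "vn9il" = 76 6e 39 69 6c is exactly B = 5 bytes: K' = 76 6e 39 69 6c.
K' ⊕ ipad = 40 58 0f 5f 5a.  K' ⊕ opad = 2a 32 65 35 30.
Inner input = (K'⊕ipad) ∥ m = 40 58 0f 5f 5a ∥ 14 58 f1 9d e1.
Inner hash: even-index sum = 414 mod 256 = 158; odd-index sum = 669 mod 256 = 157 → 9e 9d.
Outer input = (K'⊕opad) ∥ inner = 2a 32 65 35 30 ∥ 9e 9d.
Outer hash (tag): even-index sum = 348 mod 256 = 92; odd-index sum = 261 mod 256 = 5 → 5c 05.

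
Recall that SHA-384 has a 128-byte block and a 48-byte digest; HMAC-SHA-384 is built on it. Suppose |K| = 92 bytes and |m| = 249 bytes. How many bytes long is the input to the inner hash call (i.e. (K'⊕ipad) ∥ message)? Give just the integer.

Key is 92 ≤ 128 bytes, zero-padded: |K'| = 128.
Inner input = (K'⊕ipad) ∥ m → 128 + 249 = 377 bytes.

377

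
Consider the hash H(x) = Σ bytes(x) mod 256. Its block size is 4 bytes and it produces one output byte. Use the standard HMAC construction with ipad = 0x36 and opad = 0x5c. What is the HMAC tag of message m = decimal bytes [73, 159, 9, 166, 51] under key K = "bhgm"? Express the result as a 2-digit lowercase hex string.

Key "bhgm" = 62 68 67 6d is exactly B = 4 bytes: K' = 62 68 67 6d.
K' ⊕ ipad = 54 5e 51 5b.  K' ⊕ opad = 3e 34 3b 31.
Inner input = (K'⊕ipad) ∥ m = 54 5e 51 5b ∥ 49 9f 09 a6 33.
Inner hash: sum = 84+94+81+91+73+159+9+166+51 = 808; mod 256 = 40 → 28.
Outer input = (K'⊕opad) ∥ inner = 3e 34 3b 31 ∥ 28.
Outer hash (tag): sum = 62+52+59+49+40 = 262; mod 256 = 6 → 06.

06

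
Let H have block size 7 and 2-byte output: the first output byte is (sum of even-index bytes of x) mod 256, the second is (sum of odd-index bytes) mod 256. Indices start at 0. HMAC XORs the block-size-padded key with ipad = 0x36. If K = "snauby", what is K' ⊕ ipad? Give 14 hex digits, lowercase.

45585743544f36

Key "snauby" = 73 6e 61 75 62 79 is 6 bytes ≤ B = 7; zero-pad to 7 bytes: K' = 73 6e 61 75 62 79 00.
XOR each byte with 0x36: 73⊕36=45, 6e⊕36=58, 61⊕36=57, 75⊕36=43, 62⊕36=54, 79⊕36=4f, 00⊕36=36.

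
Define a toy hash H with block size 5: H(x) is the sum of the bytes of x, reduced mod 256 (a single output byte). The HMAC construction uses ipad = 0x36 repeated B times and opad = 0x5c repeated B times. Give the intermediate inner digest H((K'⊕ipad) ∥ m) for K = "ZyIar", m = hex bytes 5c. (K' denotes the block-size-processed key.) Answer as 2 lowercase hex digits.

Key "ZyIar" = 5a 79 49 61 72 is exactly B = 5 bytes: K' = 5a 79 49 61 72.
K' ⊕ ipad = 6c 4f 7f 57 44.
Inner input = 6c 4f 7f 57 44 ∥ 5c.
Inner hash: sum = 108+79+127+87+68+92 = 561; mod 256 = 49 → 31.

31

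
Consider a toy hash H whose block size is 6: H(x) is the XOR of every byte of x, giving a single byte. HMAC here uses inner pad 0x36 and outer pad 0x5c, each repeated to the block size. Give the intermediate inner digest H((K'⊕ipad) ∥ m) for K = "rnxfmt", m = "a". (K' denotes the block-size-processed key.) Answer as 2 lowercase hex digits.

Key "rnxfmt" = 72 6e 78 66 6d 74 is exactly B = 6 bytes: K' = 72 6e 78 66 6d 74.
K' ⊕ ipad = 44 58 4e 50 5b 42.
Inner input = 44 58 4e 50 5b 42 ∥ 61.
Inner hash: XOR 44⊕58⊕4e⊕50⊕5b⊕42⊕61 = 7a.

7a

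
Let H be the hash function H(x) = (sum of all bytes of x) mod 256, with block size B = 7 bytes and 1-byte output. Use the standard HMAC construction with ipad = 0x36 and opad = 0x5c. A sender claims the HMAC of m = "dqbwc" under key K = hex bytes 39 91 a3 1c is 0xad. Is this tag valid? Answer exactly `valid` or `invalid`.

valid

Key hex bytes 39 91 a3 1c is 4 bytes ≤ B = 7; zero-pad to 7 bytes: K' = 39 91 a3 1c 00 00 00.
K' ⊕ ipad = 0f a7 95 2a 36 36 36; K' ⊕ opad = 65 cd ff 40 5c 5c 5c.
Inner hash: sum = 15+167+149+42+54+54+54+100+113+98+119+99 = 1064; mod 256 = 40 → 28.
Outer hash (recomputed tag): sum = 101+205+255+64+92+92+92+40 = 941; mod 256 = 173 → ad.
Recomputed tag = ad; claimed = ad → match.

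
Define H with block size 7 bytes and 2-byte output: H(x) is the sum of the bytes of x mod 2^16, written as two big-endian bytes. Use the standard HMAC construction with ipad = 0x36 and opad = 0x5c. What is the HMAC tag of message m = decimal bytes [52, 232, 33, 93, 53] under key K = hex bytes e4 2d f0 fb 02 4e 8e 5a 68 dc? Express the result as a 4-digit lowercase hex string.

02aa

Key hex bytes e4 2d f0 fb 02 4e 8e 5a 68 dc is 10 bytes > B = 7, so hash it first: H(key) = 05 78, then zero-pad to 7 bytes: K' = 05 78 00 00 00 00 00.
K' ⊕ ipad = 33 4e 36 36 36 36 36.  K' ⊕ opad = 59 24 5c 5c 5c 5c 5c.
Inner input = (K'⊕ipad) ∥ m = 33 4e 36 36 36 36 36 ∥ 34 e8 21 5d 35.
Inner hash: sum = 51+78+54+54+54+54+54+52+232+33+93+53 = 862 → 03 5e.
Outer input = (K'⊕opad) ∥ inner = 59 24 5c 5c 5c 5c 5c ∥ 03 5e.
Outer hash (tag): sum = 89+36+92+92+92+92+92+3+94 = 682 → 02 aa.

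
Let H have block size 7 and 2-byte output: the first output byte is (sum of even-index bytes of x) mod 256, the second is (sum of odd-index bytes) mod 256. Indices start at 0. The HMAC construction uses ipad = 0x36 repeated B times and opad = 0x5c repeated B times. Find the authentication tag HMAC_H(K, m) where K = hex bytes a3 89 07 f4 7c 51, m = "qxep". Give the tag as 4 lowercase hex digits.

94b8

Key hex bytes a3 89 07 f4 7c 51 is 6 bytes ≤ B = 7; zero-pad to 7 bytes: K' = a3 89 07 f4 7c 51 00.
K' ⊕ ipad = 95 bf 31 c2 4a 67 36.  K' ⊕ opad = ff d5 5b a8 20 0d 5c.
Inner input = (K'⊕ipad) ∥ m = 95 bf 31 c2 4a 67 36 ∥ 71 78 65 70.
Inner hash: even-index sum = 558 mod 256 = 46; odd-index sum = 702 mod 256 = 190 → 2e be.
Outer input = (K'⊕opad) ∥ inner = ff d5 5b a8 20 0d 5c ∥ 2e be.
Outer hash (tag): even-index sum = 660 mod 256 = 148; odd-index sum = 440 mod 256 = 184 → 94 b8.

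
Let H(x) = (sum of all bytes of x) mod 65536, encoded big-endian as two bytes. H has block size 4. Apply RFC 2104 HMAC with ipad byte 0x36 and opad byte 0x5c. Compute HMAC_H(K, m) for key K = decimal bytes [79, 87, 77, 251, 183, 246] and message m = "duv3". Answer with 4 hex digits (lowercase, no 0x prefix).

02b0

Key decimal bytes [79, 87, 77, 251, 183, 246] = 4f 57 4d fb b7 f6 is 6 bytes > B = 4, so hash it first: H(key) = 03 9b, then zero-pad to 4 bytes: K' = 03 9b 00 00.
K' ⊕ ipad = 35 ad 36 36.  K' ⊕ opad = 5f c7 5c 5c.
Inner input = (K'⊕ipad) ∥ m = 35 ad 36 36 ∥ 64 75 76 33.
Inner hash: sum = 53+173+54+54+100+117+118+51 = 720 → 02 d0.
Outer input = (K'⊕opad) ∥ inner = 5f c7 5c 5c ∥ 02 d0.
Outer hash (tag): sum = 95+199+92+92+2+208 = 688 → 02 b0.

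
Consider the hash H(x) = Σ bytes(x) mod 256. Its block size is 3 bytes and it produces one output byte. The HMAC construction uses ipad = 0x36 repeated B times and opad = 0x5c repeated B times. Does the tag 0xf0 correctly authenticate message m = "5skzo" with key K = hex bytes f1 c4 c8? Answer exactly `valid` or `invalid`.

invalid

Key hex bytes f1 c4 c8 is exactly B = 3 bytes: K' = f1 c4 c8.
K' ⊕ ipad = c7 f2 fe; K' ⊕ opad = ad 98 94.
Inner hash: sum = 199+242+254+53+115+107+122+111 = 1203; mod 256 = 179 → b3.
Outer hash (recomputed tag): sum = 173+152+148+179 = 652; mod 256 = 140 → 8c.
Recomputed tag = 8c; claimed = f0 → mismatch.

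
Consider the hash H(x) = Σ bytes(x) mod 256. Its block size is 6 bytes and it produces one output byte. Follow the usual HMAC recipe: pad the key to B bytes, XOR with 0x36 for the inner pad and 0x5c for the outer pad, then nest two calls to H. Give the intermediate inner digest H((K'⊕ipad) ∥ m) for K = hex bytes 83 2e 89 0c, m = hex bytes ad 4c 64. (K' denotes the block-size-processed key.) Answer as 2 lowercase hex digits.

Key hex bytes 83 2e 89 0c is 4 bytes ≤ B = 6; zero-pad to 6 bytes: K' = 83 2e 89 0c 00 00.
K' ⊕ ipad = b5 18 bf 3a 36 36.
Inner input = b5 18 bf 3a 36 36 ∥ ad 4c 64.
Inner hash: sum = 181+24+191+58+54+54+173+76+100 = 911; mod 256 = 143 → 8f.

8f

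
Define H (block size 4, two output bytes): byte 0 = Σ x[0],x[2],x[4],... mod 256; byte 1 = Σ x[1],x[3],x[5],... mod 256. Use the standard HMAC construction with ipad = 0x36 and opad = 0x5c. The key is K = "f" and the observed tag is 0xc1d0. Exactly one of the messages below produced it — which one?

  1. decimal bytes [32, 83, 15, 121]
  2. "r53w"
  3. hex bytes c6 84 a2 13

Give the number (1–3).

Key "f" = 66 is 1 byte ≤ B = 4; zero-pad to 4 bytes: K' = 66 00 00 00.
K' ⊕ ipad = 50 36 36 36; K' ⊕ opad = 3a 5c 5c 5c.
m1: inner = H(50 36 36 36 20 53 0f 79) = b5 38; tag = H(3a 5c 5c 5c b5 38) = 4bf0
m2: inner = H(50 36 36 36 72 35 33 77) = 2b 18; tag = H(3a 5c 5c 5c 2b 18) = c1d0 ← matches
m3: inner = H(50 36 36 36 c6 84 a2 13) = ee 03; tag = H(3a 5c 5c 5c ee 03) = 84bb

2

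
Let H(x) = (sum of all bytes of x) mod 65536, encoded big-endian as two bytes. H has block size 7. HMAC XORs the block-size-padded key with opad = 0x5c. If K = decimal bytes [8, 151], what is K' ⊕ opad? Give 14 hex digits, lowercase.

54cb5c5c5c5c5c

Key decimal bytes [8, 151] = 08 97 is 2 bytes ≤ B = 7; zero-pad to 7 bytes: K' = 08 97 00 00 00 00 00.
XOR each byte with 0x5c: 08⊕5c=54, 97⊕5c=cb, 00⊕5c=5c, 00⊕5c=5c, 00⊕5c=5c, 00⊕5c=5c, 00⊕5c=5c.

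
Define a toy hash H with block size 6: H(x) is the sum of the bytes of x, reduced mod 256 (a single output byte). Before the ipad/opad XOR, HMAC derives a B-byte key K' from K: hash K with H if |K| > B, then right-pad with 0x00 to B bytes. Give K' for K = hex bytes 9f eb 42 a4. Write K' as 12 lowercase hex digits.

9feb42a40000

Key hex bytes 9f eb 42 a4 is 4 bytes ≤ B = 6; zero-pad to 6 bytes: K' = 9f eb 42 a4 00 00.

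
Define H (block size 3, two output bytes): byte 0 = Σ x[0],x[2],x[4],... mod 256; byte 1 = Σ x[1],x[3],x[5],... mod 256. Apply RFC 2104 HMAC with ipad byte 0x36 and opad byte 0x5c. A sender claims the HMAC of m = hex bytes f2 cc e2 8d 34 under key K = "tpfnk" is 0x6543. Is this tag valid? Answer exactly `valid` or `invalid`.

invalid

Key "tpfnk" = 74 70 66 6e 6b is 5 bytes > B = 3, so hash it first: H(key) = 45 de, then zero-pad to 3 bytes: K' = 45 de 00.
K' ⊕ ipad = 73 e8 36; K' ⊕ opad = 19 82 5c.
Inner hash: even-index sum = 514 mod 256 = 2; odd-index sum = 752 mod 256 = 240 → 02 f0.
Outer hash (recomputed tag): even-index sum = 357 mod 256 = 101; odd-index sum = 132 mod 256 = 132 → 65 84.
Recomputed tag = 6584; claimed = 6543 → mismatch.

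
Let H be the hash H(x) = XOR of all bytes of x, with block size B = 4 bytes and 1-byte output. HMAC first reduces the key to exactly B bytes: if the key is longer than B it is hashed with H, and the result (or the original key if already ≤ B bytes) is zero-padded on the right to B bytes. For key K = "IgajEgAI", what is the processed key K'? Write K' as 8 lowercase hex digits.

|K| = 8 > B = 4, so first hash the key.
H(K): XOR 49⊕67⊕61⊕6a⊕45⊕67⊕41⊕49 = 0f.
Zero-pad H(K) = 0f to 4 bytes: K' = 0f 00 00 00.

0f000000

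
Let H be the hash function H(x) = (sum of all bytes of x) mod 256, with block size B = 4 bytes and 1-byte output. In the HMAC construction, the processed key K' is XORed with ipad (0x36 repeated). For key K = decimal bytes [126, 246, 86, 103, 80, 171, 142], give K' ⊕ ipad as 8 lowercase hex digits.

8c363636

Key decimal bytes [126, 246, 86, 103, 80, 171, 142] = 7e f6 56 67 50 ab 8e is 7 bytes > B = 4, so hash it first: H(key) = ba, then zero-pad to 4 bytes: K' = ba 00 00 00.
XOR each byte with 0x36: ba⊕36=8c, 00⊕36=36, 00⊕36=36, 00⊕36=36.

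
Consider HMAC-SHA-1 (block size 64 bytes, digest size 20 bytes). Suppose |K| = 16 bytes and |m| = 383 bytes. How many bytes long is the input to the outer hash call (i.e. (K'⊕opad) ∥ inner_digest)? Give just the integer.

84

Key is 16 ≤ 64 bytes, zero-padded: |K'| = 64.
Outer input = (K'⊕opad) ∥ H(inner) → 64 + 20 = 84 bytes.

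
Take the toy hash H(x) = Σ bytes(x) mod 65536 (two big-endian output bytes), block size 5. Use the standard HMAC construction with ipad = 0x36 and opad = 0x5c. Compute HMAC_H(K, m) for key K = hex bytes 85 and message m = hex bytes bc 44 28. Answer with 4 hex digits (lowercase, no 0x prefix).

02fe

Key hex bytes 85 is 1 byte ≤ B = 5; zero-pad to 5 bytes: K' = 85 00 00 00 00.
K' ⊕ ipad = b3 36 36 36 36.  K' ⊕ opad = d9 5c 5c 5c 5c.
Inner input = (K'⊕ipad) ∥ m = b3 36 36 36 36 ∥ bc 44 28.
Inner hash: sum = 179+54+54+54+54+188+68+40 = 691 → 02 b3.
Outer input = (K'⊕opad) ∥ inner = d9 5c 5c 5c 5c ∥ 02 b3.
Outer hash (tag): sum = 217+92+92+92+92+2+179 = 766 → 02 fe.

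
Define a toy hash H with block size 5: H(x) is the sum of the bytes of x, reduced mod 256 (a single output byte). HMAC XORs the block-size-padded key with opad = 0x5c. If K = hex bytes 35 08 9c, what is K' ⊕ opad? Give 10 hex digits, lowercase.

6954c05c5c

Key hex bytes 35 08 9c is 3 bytes ≤ B = 5; zero-pad to 5 bytes: K' = 35 08 9c 00 00.
XOR each byte with 0x5c: 35⊕5c=69, 08⊕5c=54, 9c⊕5c=c0, 00⊕5c=5c, 00⊕5c=5c.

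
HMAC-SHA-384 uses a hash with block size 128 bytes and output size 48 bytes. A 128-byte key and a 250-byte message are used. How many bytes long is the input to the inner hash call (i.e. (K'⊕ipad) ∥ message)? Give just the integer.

Key is 128 ≤ 128 bytes, zero-padded: |K'| = 128.
Inner input = (K'⊕ipad) ∥ m → 128 + 250 = 378 bytes.

378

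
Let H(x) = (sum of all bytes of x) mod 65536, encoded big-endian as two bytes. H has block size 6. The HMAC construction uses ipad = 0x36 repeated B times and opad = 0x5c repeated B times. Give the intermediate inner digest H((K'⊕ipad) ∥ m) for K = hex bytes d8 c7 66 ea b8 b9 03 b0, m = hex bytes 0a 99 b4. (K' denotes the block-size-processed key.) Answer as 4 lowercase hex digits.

0287

Key hex bytes d8 c7 66 ea b8 b9 03 b0 is 8 bytes > B = 6, so hash it first: H(key) = 05 13, then zero-pad to 6 bytes: K' = 05 13 00 00 00 00.
K' ⊕ ipad = 33 25 36 36 36 36.
Inner input = 33 25 36 36 36 36 ∥ 0a 99 b4.
Inner hash: sum = 51+37+54+54+54+54+10+153+180 = 647 → 02 87.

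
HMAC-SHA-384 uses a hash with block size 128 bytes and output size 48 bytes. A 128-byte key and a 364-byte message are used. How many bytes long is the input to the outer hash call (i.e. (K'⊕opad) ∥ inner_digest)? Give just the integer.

176

Key is 128 ≤ 128 bytes, zero-padded: |K'| = 128.
Outer input = (K'⊕opad) ∥ H(inner) → 128 + 48 = 176 bytes.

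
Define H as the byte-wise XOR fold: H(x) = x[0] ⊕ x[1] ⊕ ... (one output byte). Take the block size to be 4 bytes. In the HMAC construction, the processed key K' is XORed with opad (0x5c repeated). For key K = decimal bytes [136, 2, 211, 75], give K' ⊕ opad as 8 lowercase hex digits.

d45e8f17

Key decimal bytes [136, 2, 211, 75] = 88 02 d3 4b is exactly B = 4 bytes: K' = 88 02 d3 4b.
XOR each byte with 0x5c: 88⊕5c=d4, 02⊕5c=5e, d3⊕5c=8f, 4b⊕5c=17.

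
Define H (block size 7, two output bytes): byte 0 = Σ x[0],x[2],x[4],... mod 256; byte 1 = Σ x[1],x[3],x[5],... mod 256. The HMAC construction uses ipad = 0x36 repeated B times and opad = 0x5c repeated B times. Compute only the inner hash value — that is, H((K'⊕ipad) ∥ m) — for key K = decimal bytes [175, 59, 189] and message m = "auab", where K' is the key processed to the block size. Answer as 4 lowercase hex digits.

Key decimal bytes [175, 59, 189] = af 3b bd is 3 bytes ≤ B = 7; zero-pad to 7 bytes: K' = af 3b bd 00 00 00 00.
K' ⊕ ipad = 99 0d 8b 36 36 36 36.
Inner input = 99 0d 8b 36 36 36 36 ∥ 61 75 61 62.
Inner hash: even-index sum = 615 mod 256 = 103; odd-index sum = 315 mod 256 = 59 → 67 3b.

673b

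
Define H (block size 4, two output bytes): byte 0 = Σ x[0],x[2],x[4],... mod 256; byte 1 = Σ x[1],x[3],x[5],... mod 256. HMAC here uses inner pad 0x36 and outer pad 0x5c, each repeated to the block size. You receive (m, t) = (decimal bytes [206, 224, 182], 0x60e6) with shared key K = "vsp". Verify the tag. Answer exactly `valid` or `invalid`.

valid

Key "vsp" = 76 73 70 is 3 bytes ≤ B = 4; zero-pad to 4 bytes: K' = 76 73 70 00.
K' ⊕ ipad = 40 45 46 36; K' ⊕ opad = 2a 2f 2c 5c.
Inner hash: even-index sum = 522 mod 256 = 10; odd-index sum = 347 mod 256 = 91 → 0a 5b.
Outer hash (recomputed tag): even-index sum = 96 mod 256 = 96; odd-index sum = 230 mod 256 = 230 → 60 e6.
Recomputed tag = 60e6; claimed = 60e6 → match.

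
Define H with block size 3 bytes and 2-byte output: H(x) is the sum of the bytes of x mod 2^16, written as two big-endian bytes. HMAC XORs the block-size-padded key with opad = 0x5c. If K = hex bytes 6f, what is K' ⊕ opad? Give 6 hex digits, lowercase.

335c5c

Key hex bytes 6f is 1 byte ≤ B = 3; zero-pad to 3 bytes: K' = 6f 00 00.
XOR each byte with 0x5c: 6f⊕5c=33, 00⊕5c=5c, 00⊕5c=5c.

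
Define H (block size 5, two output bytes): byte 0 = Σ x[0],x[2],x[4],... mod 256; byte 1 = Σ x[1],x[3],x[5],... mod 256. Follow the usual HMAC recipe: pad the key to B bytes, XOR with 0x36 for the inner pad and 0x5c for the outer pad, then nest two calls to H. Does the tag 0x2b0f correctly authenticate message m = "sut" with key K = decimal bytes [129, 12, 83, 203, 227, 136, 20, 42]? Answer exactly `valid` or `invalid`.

valid

Key decimal bytes [129, 12, 83, 203, 227, 136, 20, 42] = 81 0c 53 cb e3 88 14 2a is 8 bytes > B = 5, so hash it first: H(key) = cb 89, then zero-pad to 5 bytes: K' = cb 89 00 00 00.
K' ⊕ ipad = fd bf 36 36 36; K' ⊕ opad = 97 d5 5c 5c 5c.
Inner hash: even-index sum = 478 mod 256 = 222; odd-index sum = 476 mod 256 = 220 → de dc.
Outer hash (recomputed tag): even-index sum = 555 mod 256 = 43; odd-index sum = 527 mod 256 = 15 → 2b 0f.
Recomputed tag = 2b0f; claimed = 2b0f → match.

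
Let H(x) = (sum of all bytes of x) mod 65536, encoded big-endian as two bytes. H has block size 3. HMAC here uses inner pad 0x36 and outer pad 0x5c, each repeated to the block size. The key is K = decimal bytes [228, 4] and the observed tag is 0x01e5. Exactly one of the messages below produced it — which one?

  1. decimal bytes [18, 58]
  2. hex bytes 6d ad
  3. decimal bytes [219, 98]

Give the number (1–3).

3

Key decimal bytes [228, 4] = e4 04 is 2 bytes ≤ B = 3; zero-pad to 3 bytes: K' = e4 04 00.
K' ⊕ ipad = d2 32 36; K' ⊕ opad = b8 58 5c.
m1: inner = H(d2 32 36 12 3a) = 01 86; tag = H(b8 58 5c 01 86) = 01f3
m2: inner = H(d2 32 36 6d ad) = 02 54; tag = H(b8 58 5c 02 54) = 01c2
m3: inner = H(d2 32 36 db 62) = 02 77; tag = H(b8 58 5c 02 77) = 01e5 ← matches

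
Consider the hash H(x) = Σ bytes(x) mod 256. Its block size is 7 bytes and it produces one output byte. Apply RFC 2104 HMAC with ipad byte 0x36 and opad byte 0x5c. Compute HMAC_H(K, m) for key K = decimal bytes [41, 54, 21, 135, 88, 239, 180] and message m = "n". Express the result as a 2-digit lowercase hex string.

Key decimal bytes [41, 54, 21, 135, 88, 239, 180] = 29 36 15 87 58 ef b4 is exactly B = 7 bytes: K' = 29 36 15 87 58 ef b4.
K' ⊕ ipad = 1f 00 23 b1 6e d9 82.  K' ⊕ opad = 75 6a 49 db 04 b3 e8.
Inner input = (K'⊕ipad) ∥ m = 1f 00 23 b1 6e d9 82 ∥ 6e.
Inner hash: sum = 31+0+35+177+110+217+130+110 = 810; mod 256 = 42 → 2a.
Outer input = (K'⊕opad) ∥ inner = 75 6a 49 db 04 b3 e8 ∥ 2a.
Outer hash (tag): sum = 117+106+73+219+4+179+232+42 = 972; mod 256 = 204 → cc.

cc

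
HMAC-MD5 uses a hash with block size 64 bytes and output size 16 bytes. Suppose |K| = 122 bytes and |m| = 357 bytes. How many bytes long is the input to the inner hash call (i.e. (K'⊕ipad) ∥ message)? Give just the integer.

Key is 122 > 64 bytes, so it is hashed to 16 bytes then zero-padded to 64: |K'| = 64.
Inner input = (K'⊕ipad) ∥ m → 64 + 357 = 421 bytes.

421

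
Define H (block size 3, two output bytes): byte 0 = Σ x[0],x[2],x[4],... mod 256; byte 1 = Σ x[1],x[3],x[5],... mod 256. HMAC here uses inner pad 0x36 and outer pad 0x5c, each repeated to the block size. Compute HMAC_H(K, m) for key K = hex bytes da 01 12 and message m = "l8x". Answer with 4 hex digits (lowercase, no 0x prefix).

Key hex bytes da 01 12 is exactly B = 3 bytes: K' = da 01 12.
K' ⊕ ipad = ec 37 24.  K' ⊕ opad = 86 5d 4e.
Inner input = (K'⊕ipad) ∥ m = ec 37 24 ∥ 6c 38 78.
Inner hash: even-index sum = 328 mod 256 = 72; odd-index sum = 283 mod 256 = 27 → 48 1b.
Outer input = (K'⊕opad) ∥ inner = 86 5d 4e ∥ 48 1b.
Outer hash (tag): even-index sum = 239 mod 256 = 239; odd-index sum = 165 mod 256 = 165 → ef a5.

efa5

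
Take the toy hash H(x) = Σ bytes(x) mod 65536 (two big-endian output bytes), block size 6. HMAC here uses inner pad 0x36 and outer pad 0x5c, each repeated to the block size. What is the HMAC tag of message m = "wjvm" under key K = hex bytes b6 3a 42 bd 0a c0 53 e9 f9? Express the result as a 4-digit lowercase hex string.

Key hex bytes b6 3a 42 bd 0a c0 53 e9 f9 is 9 bytes > B = 6, so hash it first: H(key) = 04 ee, then zero-pad to 6 bytes: K' = 04 ee 00 00 00 00.
K' ⊕ ipad = 32 d8 36 36 36 36.  K' ⊕ opad = 58 b2 5c 5c 5c 5c.
Inner input = (K'⊕ipad) ∥ m = 32 d8 36 36 36 36 ∥ 77 6a 76 6d.
Inner hash: sum = 50+216+54+54+54+54+119+106+118+109 = 934 → 03 a6.
Outer input = (K'⊕opad) ∥ inner = 58 b2 5c 5c 5c 5c ∥ 03 a6.
Outer hash (tag): sum = 88+178+92+92+92+92+3+166 = 803 → 03 23.

0323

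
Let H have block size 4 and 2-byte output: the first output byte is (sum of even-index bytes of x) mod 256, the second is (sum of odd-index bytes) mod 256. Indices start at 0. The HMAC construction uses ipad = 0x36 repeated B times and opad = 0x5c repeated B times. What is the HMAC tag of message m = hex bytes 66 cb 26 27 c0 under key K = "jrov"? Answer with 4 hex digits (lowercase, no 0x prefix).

Key "jrov" = 6a 72 6f 76 is exactly B = 4 bytes: K' = 6a 72 6f 76.
K' ⊕ ipad = 5c 44 59 40.  K' ⊕ opad = 36 2e 33 2a.
Inner input = (K'⊕ipad) ∥ m = 5c 44 59 40 ∥ 66 cb 26 27 c0.
Inner hash: even-index sum = 513 mod 256 = 1; odd-index sum = 374 mod 256 = 118 → 01 76.
Outer input = (K'⊕opad) ∥ inner = 36 2e 33 2a ∥ 01 76.
Outer hash (tag): even-index sum = 106 mod 256 = 106; odd-index sum = 206 mod 256 = 206 → 6a ce.

6ace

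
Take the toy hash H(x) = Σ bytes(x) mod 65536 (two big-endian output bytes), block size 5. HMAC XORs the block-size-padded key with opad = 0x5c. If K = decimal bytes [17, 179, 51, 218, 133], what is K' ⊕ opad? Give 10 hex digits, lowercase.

4def6f86d9

Key decimal bytes [17, 179, 51, 218, 133] = 11 b3 33 da 85 is exactly B = 5 bytes: K' = 11 b3 33 da 85.
XOR each byte with 0x5c: 11⊕5c=4d, b3⊕5c=ef, 33⊕5c=6f, da⊕5c=86, 85⊕5c=d9.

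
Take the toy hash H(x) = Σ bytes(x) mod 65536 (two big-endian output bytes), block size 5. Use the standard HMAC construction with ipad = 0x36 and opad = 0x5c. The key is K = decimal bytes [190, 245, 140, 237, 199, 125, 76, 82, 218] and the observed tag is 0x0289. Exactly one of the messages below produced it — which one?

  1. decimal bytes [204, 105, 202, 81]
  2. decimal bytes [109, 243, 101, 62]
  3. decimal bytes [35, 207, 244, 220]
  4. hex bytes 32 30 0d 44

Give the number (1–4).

4

Key decimal bytes [190, 245, 140, 237, 199, 125, 76, 82, 218] = be f5 8c ed c7 7d 4c 52 da is 9 bytes > B = 5, so hash it first: H(key) = 05 e8, then zero-pad to 5 bytes: K' = 05 e8 00 00 00.
K' ⊕ ipad = 33 de 36 36 36; K' ⊕ opad = 59 b4 5c 5c 5c.
m1: inner = H(33 de 36 36 36 cc 69 ca 51) = 04 03; tag = H(59 b4 5c 5c 5c 04 03) = 0228
m2: inner = H(33 de 36 36 36 6d f3 65 3e) = 03 b6; tag = H(59 b4 5c 5c 5c 03 b6) = 02da
m3: inner = H(33 de 36 36 36 23 cf f4 dc) = 04 75; tag = H(59 b4 5c 5c 5c 04 75) = 029a
m4: inner = H(33 de 36 36 36 32 30 0d 44) = 02 66; tag = H(59 b4 5c 5c 5c 02 66) = 0289 ← matches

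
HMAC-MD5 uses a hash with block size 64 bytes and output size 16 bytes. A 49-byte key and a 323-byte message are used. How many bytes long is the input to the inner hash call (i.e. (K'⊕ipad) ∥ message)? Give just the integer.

Key is 49 ≤ 64 bytes, zero-padded: |K'| = 64.
Inner input = (K'⊕ipad) ∥ m → 64 + 323 = 387 bytes.

387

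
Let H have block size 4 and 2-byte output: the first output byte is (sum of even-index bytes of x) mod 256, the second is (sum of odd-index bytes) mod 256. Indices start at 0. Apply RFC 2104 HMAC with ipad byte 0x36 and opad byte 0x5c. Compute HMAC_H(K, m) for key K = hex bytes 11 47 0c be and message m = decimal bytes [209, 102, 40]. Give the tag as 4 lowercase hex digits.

Key hex bytes 11 47 0c be is exactly B = 4 bytes: K' = 11 47 0c be.
K' ⊕ ipad = 27 71 3a 88.  K' ⊕ opad = 4d 1b 50 e2.
Inner input = (K'⊕ipad) ∥ m = 27 71 3a 88 ∥ d1 66 28.
Inner hash: even-index sum = 346 mod 256 = 90; odd-index sum = 351 mod 256 = 95 → 5a 5f.
Outer input = (K'⊕opad) ∥ inner = 4d 1b 50 e2 ∥ 5a 5f.
Outer hash (tag): even-index sum = 247 mod 256 = 247; odd-index sum = 348 mod 256 = 92 → f7 5c.

f75c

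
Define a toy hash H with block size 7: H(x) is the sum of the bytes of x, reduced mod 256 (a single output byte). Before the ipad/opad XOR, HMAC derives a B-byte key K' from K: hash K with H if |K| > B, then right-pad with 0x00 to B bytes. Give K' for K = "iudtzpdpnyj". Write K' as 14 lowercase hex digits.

|K| = 11 > B = 7, so first hash the key.
H(K): sum = 105+117+100+116+122+112+100+112+110+121+106 = 1221; mod 256 = 197 → c5.
Zero-pad H(K) = c5 to 7 bytes: K' = c5 00 00 00 00 00 00.

c5000000000000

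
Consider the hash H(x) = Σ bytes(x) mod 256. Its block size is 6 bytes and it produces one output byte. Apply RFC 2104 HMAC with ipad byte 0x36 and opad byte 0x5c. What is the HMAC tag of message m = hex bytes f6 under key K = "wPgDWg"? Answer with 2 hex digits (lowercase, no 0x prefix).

e2

Key "wPgDWg" = 77 50 67 44 57 67 is exactly B = 6 bytes: K' = 77 50 67 44 57 67.
K' ⊕ ipad = 41 66 51 72 61 51.  K' ⊕ opad = 2b 0c 3b 18 0b 3b.
Inner input = (K'⊕ipad) ∥ m = 41 66 51 72 61 51 ∥ f6.
Inner hash: sum = 65+102+81+114+97+81+246 = 786; mod 256 = 18 → 12.
Outer input = (K'⊕opad) ∥ inner = 2b 0c 3b 18 0b 3b ∥ 12.
Outer hash (tag): sum = 43+12+59+24+11+59+18 = 226 → e2.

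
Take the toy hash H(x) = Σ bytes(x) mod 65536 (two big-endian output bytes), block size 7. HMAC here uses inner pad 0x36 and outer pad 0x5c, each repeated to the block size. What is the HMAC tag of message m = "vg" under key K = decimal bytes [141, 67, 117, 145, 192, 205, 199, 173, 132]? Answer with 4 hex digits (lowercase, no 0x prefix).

Key decimal bytes [141, 67, 117, 145, 192, 205, 199, 173, 132] = 8d 43 75 91 c0 cd c7 ad 84 is 9 bytes > B = 7, so hash it first: H(key) = 05 5b, then zero-pad to 7 bytes: K' = 05 5b 00 00 00 00 00.
K' ⊕ ipad = 33 6d 36 36 36 36 36.  K' ⊕ opad = 59 07 5c 5c 5c 5c 5c.
Inner input = (K'⊕ipad) ∥ m = 33 6d 36 36 36 36 36 ∥ 76 67.
Inner hash: sum = 51+109+54+54+54+54+54+118+103 = 651 → 02 8b.
Outer input = (K'⊕opad) ∥ inner = 59 07 5c 5c 5c 5c 5c ∥ 02 8b.
Outer hash (tag): sum = 89+7+92+92+92+92+92+2+139 = 697 → 02 b9.

02b9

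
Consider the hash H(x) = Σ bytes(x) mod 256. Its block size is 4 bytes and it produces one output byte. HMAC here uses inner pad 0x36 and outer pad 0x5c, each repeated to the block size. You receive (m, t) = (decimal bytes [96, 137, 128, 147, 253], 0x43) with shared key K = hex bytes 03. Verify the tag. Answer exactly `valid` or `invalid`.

valid

Key hex bytes 03 is 1 byte ≤ B = 4; zero-pad to 4 bytes: K' = 03 00 00 00.
K' ⊕ ipad = 35 36 36 36; K' ⊕ opad = 5f 5c 5c 5c.
Inner hash: sum = 53+54+54+54+96+137+128+147+253 = 976; mod 256 = 208 → d0.
Outer hash (recomputed tag): sum = 95+92+92+92+208 = 579; mod 256 = 67 → 43.
Recomputed tag = 43; claimed = 43 → match.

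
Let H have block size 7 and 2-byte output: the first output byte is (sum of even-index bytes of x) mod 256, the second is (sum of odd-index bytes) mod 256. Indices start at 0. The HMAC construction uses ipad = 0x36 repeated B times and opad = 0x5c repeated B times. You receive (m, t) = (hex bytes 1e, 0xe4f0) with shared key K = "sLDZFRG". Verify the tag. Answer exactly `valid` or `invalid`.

Key "sLDZFRG" = 73 4c 44 5a 46 52 47 is exactly B = 7 bytes: K' = 73 4c 44 5a 46 52 47.
K' ⊕ ipad = 45 7a 72 6c 70 64 71; K' ⊕ opad = 2f 10 18 06 1a 0e 1b.
Inner hash: even-index sum = 408 mod 256 = 152; odd-index sum = 360 mod 256 = 104 → 98 68.
Outer hash (recomputed tag): even-index sum = 228 mod 256 = 228; odd-index sum = 188 mod 256 = 188 → e4 bc.
Recomputed tag = e4bc; claimed = e4f0 → mismatch.

invalid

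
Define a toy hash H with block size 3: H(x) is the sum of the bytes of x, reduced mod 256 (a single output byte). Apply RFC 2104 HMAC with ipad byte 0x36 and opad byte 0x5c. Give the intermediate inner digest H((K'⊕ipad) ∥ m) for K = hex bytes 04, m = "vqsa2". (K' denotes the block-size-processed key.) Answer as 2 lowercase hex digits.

Key hex bytes 04 is 1 byte ≤ B = 3; zero-pad to 3 bytes: K' = 04 00 00.
K' ⊕ ipad = 32 36 36.
Inner input = 32 36 36 ∥ 76 71 73 61 32.
Inner hash: sum = 50+54+54+118+113+115+97+50 = 651; mod 256 = 139 → 8b.

8b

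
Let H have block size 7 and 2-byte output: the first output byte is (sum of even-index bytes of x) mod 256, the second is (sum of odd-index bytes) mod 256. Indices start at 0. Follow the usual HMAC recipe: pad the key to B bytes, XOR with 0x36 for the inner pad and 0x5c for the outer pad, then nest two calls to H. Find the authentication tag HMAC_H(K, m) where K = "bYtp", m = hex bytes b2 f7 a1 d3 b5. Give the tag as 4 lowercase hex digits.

1159

Key "bYtp" = 62 59 74 70 is 4 bytes ≤ B = 7; zero-pad to 7 bytes: K' = 62 59 74 70 00 00 00.
K' ⊕ ipad = 54 6f 42 46 36 36 36.  K' ⊕ opad = 3e 05 28 2c 5c 5c 5c.
Inner input = (K'⊕ipad) ∥ m = 54 6f 42 46 36 36 36 ∥ b2 f7 a1 d3 b5.
Inner hash: even-index sum = 716 mod 256 = 204; odd-index sum = 755 mod 256 = 243 → cc f3.
Outer input = (K'⊕opad) ∥ inner = 3e 05 28 2c 5c 5c 5c ∥ cc f3.
Outer hash (tag): even-index sum = 529 mod 256 = 17; odd-index sum = 345 mod 256 = 89 → 11 59.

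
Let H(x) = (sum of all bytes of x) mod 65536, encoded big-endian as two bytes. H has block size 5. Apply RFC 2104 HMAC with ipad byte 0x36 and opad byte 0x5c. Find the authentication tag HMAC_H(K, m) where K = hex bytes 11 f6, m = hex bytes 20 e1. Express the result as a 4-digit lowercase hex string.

Key hex bytes 11 f6 is 2 bytes ≤ B = 5; zero-pad to 5 bytes: K' = 11 f6 00 00 00.
K' ⊕ ipad = 27 c0 36 36 36.  K' ⊕ opad = 4d aa 5c 5c 5c.
Inner input = (K'⊕ipad) ∥ m = 27 c0 36 36 36 ∥ 20 e1.
Inner hash: sum = 39+192+54+54+54+32+225 = 650 → 02 8a.
Outer input = (K'⊕opad) ∥ inner = 4d aa 5c 5c 5c ∥ 02 8a.
Outer hash (tag): sum = 77+170+92+92+92+2+138 = 663 → 02 97.

0297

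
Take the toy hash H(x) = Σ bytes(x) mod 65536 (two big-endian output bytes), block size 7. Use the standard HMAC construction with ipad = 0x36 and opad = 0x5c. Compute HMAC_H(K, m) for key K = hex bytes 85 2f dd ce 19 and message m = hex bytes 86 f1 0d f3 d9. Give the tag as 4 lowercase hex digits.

03fc

Key hex bytes 85 2f dd ce 19 is 5 bytes ≤ B = 7; zero-pad to 7 bytes: K' = 85 2f dd ce 19 00 00.
K' ⊕ ipad = b3 19 eb f8 2f 36 36.  K' ⊕ opad = d9 73 81 92 45 5c 5c.
Inner input = (K'⊕ipad) ∥ m = b3 19 eb f8 2f 36 36 ∥ 86 f1 0d f3 d9.
Inner hash: sum = 179+25+235+248+47+54+54+134+241+13+243+217 = 1690 → 06 9a.
Outer input = (K'⊕opad) ∥ inner = d9 73 81 92 45 5c 5c ∥ 06 9a.
Outer hash (tag): sum = 217+115+129+146+69+92+92+6+154 = 1020 → 03 fc.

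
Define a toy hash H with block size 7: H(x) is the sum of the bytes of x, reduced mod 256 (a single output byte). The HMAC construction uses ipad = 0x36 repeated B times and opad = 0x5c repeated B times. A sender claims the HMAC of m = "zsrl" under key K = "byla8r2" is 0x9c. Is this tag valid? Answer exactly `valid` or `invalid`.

invalid

Key "byla8r2" = 62 79 6c 61 38 72 32 is exactly B = 7 bytes: K' = 62 79 6c 61 38 72 32.
K' ⊕ ipad = 54 4f 5a 57 0e 44 04; K' ⊕ opad = 3e 25 30 3d 64 2e 6e.
Inner hash: sum = 84+79+90+87+14+68+4+122+115+114+108 = 885; mod 256 = 117 → 75.
Outer hash (recomputed tag): sum = 62+37+48+61+100+46+110+117 = 581; mod 256 = 69 → 45.
Recomputed tag = 45; claimed = 9c → mismatch.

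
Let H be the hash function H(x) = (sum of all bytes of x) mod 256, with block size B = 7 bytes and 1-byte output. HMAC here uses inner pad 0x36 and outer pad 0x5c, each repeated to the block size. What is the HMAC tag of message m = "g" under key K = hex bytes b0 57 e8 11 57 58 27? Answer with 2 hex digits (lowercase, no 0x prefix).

Key hex bytes b0 57 e8 11 57 58 27 is exactly B = 7 bytes: K' = b0 57 e8 11 57 58 27.
K' ⊕ ipad = 86 61 de 27 61 6e 11.  K' ⊕ opad = ec 0b b4 4d 0b 04 7b.
Inner input = (K'⊕ipad) ∥ m = 86 61 de 27 61 6e 11 ∥ 67.
Inner hash: sum = 134+97+222+39+97+110+17+103 = 819; mod 256 = 51 → 33.
Outer input = (K'⊕opad) ∥ inner = ec 0b b4 4d 0b 04 7b ∥ 33.
Outer hash (tag): sum = 236+11+180+77+11+4+123+51 = 693; mod 256 = 181 → b5.

b5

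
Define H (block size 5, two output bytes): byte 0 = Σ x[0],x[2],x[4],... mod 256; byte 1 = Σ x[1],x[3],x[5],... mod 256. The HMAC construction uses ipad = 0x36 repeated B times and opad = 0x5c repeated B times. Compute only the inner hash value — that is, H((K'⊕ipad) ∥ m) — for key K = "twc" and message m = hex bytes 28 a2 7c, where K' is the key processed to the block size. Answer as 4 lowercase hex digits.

6f1b

Key "twc" = 74 77 63 is 3 bytes ≤ B = 5; zero-pad to 5 bytes: K' = 74 77 63 00 00.
K' ⊕ ipad = 42 41 55 36 36.
Inner input = 42 41 55 36 36 ∥ 28 a2 7c.
Inner hash: even-index sum = 367 mod 256 = 111; odd-index sum = 283 mod 256 = 27 → 6f 1b.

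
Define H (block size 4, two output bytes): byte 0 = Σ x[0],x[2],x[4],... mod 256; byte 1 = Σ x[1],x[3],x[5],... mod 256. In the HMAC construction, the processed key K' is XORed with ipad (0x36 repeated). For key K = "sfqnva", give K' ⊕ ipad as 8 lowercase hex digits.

Key "sfqnva" = 73 66 71 6e 76 61 is 6 bytes > B = 4, so hash it first: H(key) = 5a 35, then zero-pad to 4 bytes: K' = 5a 35 00 00.
XOR each byte with 0x36: 5a⊕36=6c, 35⊕36=03, 00⊕36=36, 00⊕36=36.

6c033636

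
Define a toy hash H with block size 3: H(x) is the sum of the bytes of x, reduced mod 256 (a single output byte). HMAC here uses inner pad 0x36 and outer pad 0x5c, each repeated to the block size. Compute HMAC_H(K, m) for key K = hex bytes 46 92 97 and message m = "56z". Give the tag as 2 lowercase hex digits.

4d

Key hex bytes 46 92 97 is exactly B = 3 bytes: K' = 46 92 97.
K' ⊕ ipad = 70 a4 a1.  K' ⊕ opad = 1a ce cb.
Inner input = (K'⊕ipad) ∥ m = 70 a4 a1 ∥ 35 36 7a.
Inner hash: sum = 112+164+161+53+54+122 = 666; mod 256 = 154 → 9a.
Outer input = (K'⊕opad) ∥ inner = 1a ce cb ∥ 9a.
Outer hash (tag): sum = 26+206+203+154 = 589; mod 256 = 77 → 4d.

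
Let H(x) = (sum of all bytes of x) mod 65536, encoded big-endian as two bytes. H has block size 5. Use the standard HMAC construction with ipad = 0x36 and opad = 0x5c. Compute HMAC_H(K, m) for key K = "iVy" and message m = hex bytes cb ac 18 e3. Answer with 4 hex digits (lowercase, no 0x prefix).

Key "iVy" = 69 56 79 is 3 bytes ≤ B = 5; zero-pad to 5 bytes: K' = 69 56 79 00 00.
K' ⊕ ipad = 5f 60 4f 36 36.  K' ⊕ opad = 35 0a 25 5c 5c.
Inner input = (K'⊕ipad) ∥ m = 5f 60 4f 36 36 ∥ cb ac 18 e3.
Inner hash: sum = 95+96+79+54+54+203+172+24+227 = 1004 → 03 ec.
Outer input = (K'⊕opad) ∥ inner = 35 0a 25 5c 5c ∥ 03 ec.
Outer hash (tag): sum = 53+10+37+92+92+3+236 = 523 → 02 0b.

020b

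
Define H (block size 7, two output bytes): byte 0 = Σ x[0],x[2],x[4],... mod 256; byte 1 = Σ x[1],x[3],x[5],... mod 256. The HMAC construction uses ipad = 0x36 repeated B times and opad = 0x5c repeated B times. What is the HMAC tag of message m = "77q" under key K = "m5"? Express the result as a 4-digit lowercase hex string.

Key "m5" = 6d 35 is 2 bytes ≤ B = 7; zero-pad to 7 bytes: K' = 6d 35 00 00 00 00 00.
K' ⊕ ipad = 5b 03 36 36 36 36 36.  K' ⊕ opad = 31 69 5c 5c 5c 5c 5c.
Inner input = (K'⊕ipad) ∥ m = 5b 03 36 36 36 36 36 ∥ 37 37 71.
Inner hash: even-index sum = 308 mod 256 = 52; odd-index sum = 279 mod 256 = 23 → 34 17.
Outer input = (K'⊕opad) ∥ inner = 31 69 5c 5c 5c 5c 5c ∥ 34 17.
Outer hash (tag): even-index sum = 348 mod 256 = 92; odd-index sum = 341 mod 256 = 85 → 5c 55.

5c55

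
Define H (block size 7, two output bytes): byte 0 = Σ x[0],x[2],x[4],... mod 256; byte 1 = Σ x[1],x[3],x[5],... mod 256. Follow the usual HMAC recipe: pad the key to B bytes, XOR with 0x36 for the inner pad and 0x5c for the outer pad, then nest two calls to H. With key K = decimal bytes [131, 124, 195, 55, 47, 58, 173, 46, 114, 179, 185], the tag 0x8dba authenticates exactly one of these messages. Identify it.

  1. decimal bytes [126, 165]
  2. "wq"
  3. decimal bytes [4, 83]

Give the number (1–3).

Key decimal bytes [131, 124, 195, 55, 47, 58, 173, 46, 114, 179, 185] = 83 7c c3 37 2f 3a ad 2e 72 b3 b9 is 11 bytes > B = 7, so hash it first: H(key) = 4d ce, then zero-pad to 7 bytes: K' = 4d ce 00 00 00 00 00.
K' ⊕ ipad = 7b f8 36 36 36 36 36; K' ⊕ opad = 11 92 5c 5c 5c 5c 5c.
m1: inner = H(7b f8 36 36 36 36 36 7e a5) = c2 e2; tag = H(11 92 5c 5c 5c 5c 5c c2 e2) = 070c
m2: inner = H(7b f8 36 36 36 36 36 77 71) = 8e db; tag = H(11 92 5c 5c 5c 5c 5c 8e db) = 00d8
m3: inner = H(7b f8 36 36 36 36 36 04 53) = 70 68; tag = H(11 92 5c 5c 5c 5c 5c 70 68) = 8dba ← matches

3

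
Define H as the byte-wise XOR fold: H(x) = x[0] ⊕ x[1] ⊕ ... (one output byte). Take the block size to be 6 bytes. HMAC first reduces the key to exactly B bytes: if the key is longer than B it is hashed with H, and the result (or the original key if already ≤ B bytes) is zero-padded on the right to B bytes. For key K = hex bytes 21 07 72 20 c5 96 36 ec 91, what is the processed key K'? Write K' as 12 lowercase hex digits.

|K| = 9 > B = 6, so first hash the key.
H(K): XOR 21⊕07⊕72⊕20⊕c5⊕96⊕36⊕ec⊕91 = 6c.
Zero-pad H(K) = 6c to 6 bytes: K' = 6c 00 00 00 00 00.

6c0000000000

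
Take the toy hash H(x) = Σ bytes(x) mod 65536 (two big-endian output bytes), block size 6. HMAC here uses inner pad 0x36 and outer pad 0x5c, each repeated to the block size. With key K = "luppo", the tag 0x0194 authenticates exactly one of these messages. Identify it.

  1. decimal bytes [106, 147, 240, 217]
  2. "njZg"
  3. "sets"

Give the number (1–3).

2

Key "luppo" = 6c 75 70 70 6f is 5 bytes ≤ B = 6; zero-pad to 6 bytes: K' = 6c 75 70 70 6f 00.
K' ⊕ ipad = 5a 43 46 46 59 36; K' ⊕ opad = 30 29 2c 2c 33 5c.
m1: inner = H(5a 43 46 46 59 36 6a 93 f0 d9) = 04 7e; tag = H(30 29 2c 2c 33 5c 04 7e) = 01c2
m2: inner = H(5a 43 46 46 59 36 6e 6a 5a 67) = 03 51; tag = H(30 29 2c 2c 33 5c 03 51) = 0194 ← matches
m3: inner = H(5a 43 46 46 59 36 73 65 74 73) = 03 77; tag = H(30 29 2c 2c 33 5c 03 77) = 01ba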